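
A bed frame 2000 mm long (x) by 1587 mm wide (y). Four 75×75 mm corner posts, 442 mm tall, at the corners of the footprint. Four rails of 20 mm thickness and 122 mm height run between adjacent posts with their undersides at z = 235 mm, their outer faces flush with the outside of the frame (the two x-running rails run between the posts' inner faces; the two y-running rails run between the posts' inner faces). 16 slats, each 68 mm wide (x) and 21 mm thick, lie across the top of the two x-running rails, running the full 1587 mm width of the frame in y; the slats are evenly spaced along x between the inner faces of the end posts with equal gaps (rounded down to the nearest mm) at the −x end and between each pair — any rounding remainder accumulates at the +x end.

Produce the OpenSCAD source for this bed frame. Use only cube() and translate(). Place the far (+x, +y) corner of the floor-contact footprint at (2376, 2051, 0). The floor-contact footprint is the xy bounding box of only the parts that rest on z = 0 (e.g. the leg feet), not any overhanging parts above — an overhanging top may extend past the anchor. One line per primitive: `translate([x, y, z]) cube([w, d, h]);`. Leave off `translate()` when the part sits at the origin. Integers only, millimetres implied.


// slat z = rail_z + rail_h = 235 + 122 = 357
// slat gap = ⌊(1850 − 16·68) / 17⌋ = 44
translate([376, 464, 0]) cube([75, 75, 442]);
translate([376, 1976, 0]) cube([75, 75, 442]);
translate([2301, 464, 0]) cube([75, 75, 442]);
translate([2301, 1976, 0]) cube([75, 75, 442]);
translate([451, 464, 235]) cube([1850, 20, 122]);
translate([451, 2031, 235]) cube([1850, 20, 122]);
translate([376, 539, 235]) cube([20, 1437, 122]);
translate([2356, 539, 235]) cube([20, 1437, 122]);
translate([495, 464, 357]) cube([68, 1587, 21]);
translate([607, 464, 357]) cube([68, 1587, 21]);
translate([719, 464, 357]) cube([68, 1587, 21]);
translate([831, 464, 357]) cube([68, 1587, 21]);
translate([943, 464, 357]) cube([68, 1587, 21]);
translate([1055, 464, 357]) cube([68, 1587, 21]);
translate([1167, 464, 357]) cube([68, 1587, 21]);
translate([1279, 464, 357]) cube([68, 1587, 21]);
translate([1391, 464, 357]) cube([68, 1587, 21]);
translate([1503, 464, 357]) cube([68, 1587, 21]);
translate([1615, 464, 357]) cube([68, 1587, 21]);
translate([1727, 464, 357]) cube([68, 1587, 21]);
translate([1839, 464, 357]) cube([68, 1587, 21]);
translate([1951, 464, 357]) cube([68, 1587, 21]);
translate([2063, 464, 357]) cube([68, 1587, 21]);
translate([2175, 464, 357]) cube([68, 1587, 21]);


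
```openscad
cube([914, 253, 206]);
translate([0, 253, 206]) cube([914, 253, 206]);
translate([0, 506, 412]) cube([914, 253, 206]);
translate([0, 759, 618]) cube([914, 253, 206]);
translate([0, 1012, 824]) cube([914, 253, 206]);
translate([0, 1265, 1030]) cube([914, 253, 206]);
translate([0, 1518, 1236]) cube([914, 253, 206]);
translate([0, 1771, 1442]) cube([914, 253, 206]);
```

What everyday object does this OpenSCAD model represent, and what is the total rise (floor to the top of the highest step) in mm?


A staircase. The total rise is 1648 mm.

8 identical blocks, each offset up and back from the previous — a staircase. Each step is 206 mm tall and there are 8 of them, so the total rise is 8 × 206 = 1648 mm.


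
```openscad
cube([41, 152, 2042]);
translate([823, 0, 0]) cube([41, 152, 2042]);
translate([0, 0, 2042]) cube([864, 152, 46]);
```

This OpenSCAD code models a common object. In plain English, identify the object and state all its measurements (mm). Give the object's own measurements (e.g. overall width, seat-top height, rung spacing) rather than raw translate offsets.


A door frame. The clear opening is 782 mm wide and 2042 mm high. Two 41 mm wide jambs, 152 mm deep, stand either side of the opening from the floor to the top of the opening. A 46 mm thick head sits across the top of both jambs, spanning the full outside width of the frame.


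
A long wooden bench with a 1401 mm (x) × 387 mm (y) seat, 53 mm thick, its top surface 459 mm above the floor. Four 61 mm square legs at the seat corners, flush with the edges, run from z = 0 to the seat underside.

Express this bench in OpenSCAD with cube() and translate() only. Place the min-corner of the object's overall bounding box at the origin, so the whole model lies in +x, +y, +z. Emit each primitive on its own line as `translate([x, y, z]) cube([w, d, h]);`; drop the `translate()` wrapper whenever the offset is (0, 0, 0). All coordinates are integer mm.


translate([0, 0, 406]) cube([1401, 387, 53]);
cube([61, 61, 406]);
translate([0, 326, 0]) cube([61, 61, 406]);
translate([1340, 0, 0]) cube([61, 61, 406]);
translate([1340, 326, 0]) cube([61, 61, 406]);


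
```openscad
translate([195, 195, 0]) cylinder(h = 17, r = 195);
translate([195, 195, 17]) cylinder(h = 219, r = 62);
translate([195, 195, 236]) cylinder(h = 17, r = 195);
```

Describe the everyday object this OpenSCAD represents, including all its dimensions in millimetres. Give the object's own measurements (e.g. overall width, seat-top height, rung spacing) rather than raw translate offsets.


A spool: two coaxial disc flanges of radius 195 mm and thickness 17 mm, joined by a core cylinder of radius 62 mm and height 219 mm. The lower flange rests on z = 0 and the three cylinders share a vertical axis.


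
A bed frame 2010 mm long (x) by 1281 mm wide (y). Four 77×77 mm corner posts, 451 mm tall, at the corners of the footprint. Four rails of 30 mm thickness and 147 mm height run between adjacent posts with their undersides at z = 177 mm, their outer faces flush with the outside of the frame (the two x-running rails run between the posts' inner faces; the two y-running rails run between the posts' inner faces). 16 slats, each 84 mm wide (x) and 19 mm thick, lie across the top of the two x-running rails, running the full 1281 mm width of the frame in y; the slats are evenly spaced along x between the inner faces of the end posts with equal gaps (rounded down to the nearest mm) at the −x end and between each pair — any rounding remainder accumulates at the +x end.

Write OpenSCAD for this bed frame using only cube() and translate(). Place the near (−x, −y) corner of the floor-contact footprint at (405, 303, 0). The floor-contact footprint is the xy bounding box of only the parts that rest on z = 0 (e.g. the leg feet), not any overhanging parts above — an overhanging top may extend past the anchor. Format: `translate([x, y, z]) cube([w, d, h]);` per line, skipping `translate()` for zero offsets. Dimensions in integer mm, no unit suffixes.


translate([405, 303, 0]) cube([77, 77, 451]);
translate([405, 1507, 0]) cube([77, 77, 451]);
translate([2338, 303, 0]) cube([77, 77, 451]);
translate([2338, 1507, 0]) cube([77, 77, 451]);
translate([482, 303, 177]) cube([1856, 30, 147]);
translate([482, 1554, 177]) cube([1856, 30, 147]);
translate([405, 380, 177]) cube([30, 1127, 147]);
translate([2385, 380, 177]) cube([30, 1127, 147]);
translate([512, 303, 324]) cube([84, 1281, 19]);
translate([626, 303, 324]) cube([84, 1281, 19]);
translate([740, 303, 324]) cube([84, 1281, 19]);
translate([854, 303, 324]) cube([84, 1281, 19]);
translate([968, 303, 324]) cube([84, 1281, 19]);
translate([1082, 303, 324]) cube([84, 1281, 19]);
translate([1196, 303, 324]) cube([84, 1281, 19]);
translate([1310, 303, 324]) cube([84, 1281, 19]);
translate([1424, 303, 324]) cube([84, 1281, 19]);
translate([1538, 303, 324]) cube([84, 1281, 19]);
translate([1652, 303, 324]) cube([84, 1281, 19]);
translate([1766, 303, 324]) cube([84, 1281, 19]);
translate([1880, 303, 324]) cube([84, 1281, 19]);
translate([1994, 303, 324]) cube([84, 1281, 19]);
translate([2108, 303, 324]) cube([84, 1281, 19]);
translate([2222, 303, 324]) cube([84, 1281, 19]);


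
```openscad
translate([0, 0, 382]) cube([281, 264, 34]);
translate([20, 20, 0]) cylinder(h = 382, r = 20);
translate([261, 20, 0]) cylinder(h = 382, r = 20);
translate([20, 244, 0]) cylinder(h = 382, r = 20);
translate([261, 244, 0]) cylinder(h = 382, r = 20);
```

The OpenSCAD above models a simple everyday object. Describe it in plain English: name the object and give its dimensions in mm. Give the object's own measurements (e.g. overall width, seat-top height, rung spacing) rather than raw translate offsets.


A simple wooden stool: a rectangular seat 281 mm (x) by 264 mm (y), 34 mm thick, top face at z = 416 mm, on four round legs, each 40 mm in diameter. The legs rest on z = 0, each leg's axis is inset half a diameter from the nearest pair of seat edges (so the leg's bounding box is flush with the corner).


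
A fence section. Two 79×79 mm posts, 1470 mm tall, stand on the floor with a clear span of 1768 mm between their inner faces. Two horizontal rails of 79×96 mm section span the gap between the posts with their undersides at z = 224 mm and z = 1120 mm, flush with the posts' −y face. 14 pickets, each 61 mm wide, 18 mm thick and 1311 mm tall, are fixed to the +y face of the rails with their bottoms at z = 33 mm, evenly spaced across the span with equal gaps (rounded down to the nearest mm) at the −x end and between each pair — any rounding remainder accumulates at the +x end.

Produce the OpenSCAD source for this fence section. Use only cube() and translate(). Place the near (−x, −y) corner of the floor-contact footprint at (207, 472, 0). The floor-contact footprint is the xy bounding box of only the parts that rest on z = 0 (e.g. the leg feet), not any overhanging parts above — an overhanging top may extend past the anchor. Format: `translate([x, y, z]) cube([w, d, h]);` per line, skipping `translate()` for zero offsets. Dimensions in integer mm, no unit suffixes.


translate([207, 472, 0]) cube([79, 79, 1470]);
translate([2054, 472, 0]) cube([79, 79, 1470]);
translate([286, 472, 224]) cube([1768, 79, 96]);
translate([286, 472, 1120]) cube([1768, 79, 96]);
translate([346, 551, 33]) cube([61, 18, 1311]);
translate([467, 551, 33]) cube([61, 18, 1311]);
translate([588, 551, 33]) cube([61, 18, 1311]);
translate([709, 551, 33]) cube([61, 18, 1311]);
translate([830, 551, 33]) cube([61, 18, 1311]);
translate([951, 551, 33]) cube([61, 18, 1311]);
translate([1072, 551, 33]) cube([61, 18, 1311]);
translate([1193, 551, 33]) cube([61, 18, 1311]);
translate([1314, 551, 33]) cube([61, 18, 1311]);
translate([1435, 551, 33]) cube([61, 18, 1311]);
translate([1556, 551, 33]) cube([61, 18, 1311]);
translate([1677, 551, 33]) cube([61, 18, 1311]);
translate([1798, 551, 33]) cube([61, 18, 1311]);
translate([1919, 551, 33]) cube([61, 18, 1311]);


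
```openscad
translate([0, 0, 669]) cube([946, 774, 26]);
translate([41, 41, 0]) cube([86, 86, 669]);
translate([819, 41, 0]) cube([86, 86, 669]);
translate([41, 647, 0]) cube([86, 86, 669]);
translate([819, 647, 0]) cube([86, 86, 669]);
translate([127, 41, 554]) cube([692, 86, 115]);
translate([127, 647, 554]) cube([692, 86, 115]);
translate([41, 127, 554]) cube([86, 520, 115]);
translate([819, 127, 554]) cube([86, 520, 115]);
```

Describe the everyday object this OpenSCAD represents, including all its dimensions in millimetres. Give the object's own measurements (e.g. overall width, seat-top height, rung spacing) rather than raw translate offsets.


A table: top 946 mm (x) × 774 mm (y), 26 mm thick, upper face at z = 695 mm, on four 86×86 mm square legs, each inset 41 mm from the nearest pair of top edges from z = 0 to the bottom of the top. Four apron rails, 86 mm thick and 115 mm tall, run between adjacent legs with their top edges flush with the underside of the top and their outer faces flush with the legs' outer faces.


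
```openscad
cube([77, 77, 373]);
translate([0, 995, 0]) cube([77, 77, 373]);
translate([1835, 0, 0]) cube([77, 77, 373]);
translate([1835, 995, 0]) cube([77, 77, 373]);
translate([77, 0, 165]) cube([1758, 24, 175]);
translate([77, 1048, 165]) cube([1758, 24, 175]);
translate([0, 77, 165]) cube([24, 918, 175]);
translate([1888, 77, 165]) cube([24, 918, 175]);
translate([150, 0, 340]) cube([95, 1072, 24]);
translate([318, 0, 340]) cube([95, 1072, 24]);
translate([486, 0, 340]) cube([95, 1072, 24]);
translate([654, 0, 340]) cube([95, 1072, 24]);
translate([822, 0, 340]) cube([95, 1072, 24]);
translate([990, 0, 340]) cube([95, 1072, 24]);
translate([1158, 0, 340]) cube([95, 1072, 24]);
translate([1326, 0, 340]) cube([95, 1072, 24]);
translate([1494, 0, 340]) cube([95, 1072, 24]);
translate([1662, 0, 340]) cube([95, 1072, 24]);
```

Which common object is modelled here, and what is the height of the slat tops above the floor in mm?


A bed frame. The slat-top height is 364 mm.

Four posts, four rails, and a row of slats — a bed frame. Slats sit on the rails at z = 165 + 175 = 340; with slat thickness 24, the top is 364 mm.


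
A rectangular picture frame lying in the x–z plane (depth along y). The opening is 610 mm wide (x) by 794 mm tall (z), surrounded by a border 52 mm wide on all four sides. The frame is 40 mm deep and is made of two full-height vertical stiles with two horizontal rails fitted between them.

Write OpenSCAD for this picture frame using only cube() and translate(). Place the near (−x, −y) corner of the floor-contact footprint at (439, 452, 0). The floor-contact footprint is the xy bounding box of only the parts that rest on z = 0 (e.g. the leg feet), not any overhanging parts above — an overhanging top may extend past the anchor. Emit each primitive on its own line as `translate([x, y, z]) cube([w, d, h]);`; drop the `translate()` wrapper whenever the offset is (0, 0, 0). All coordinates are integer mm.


translate([439, 452, 0]) cube([52, 40, 898]);
translate([1101, 452, 0]) cube([52, 40, 898]);
translate([491, 452, 0]) cube([610, 40, 52]);
translate([491, 452, 846]) cube([610, 40, 52]);


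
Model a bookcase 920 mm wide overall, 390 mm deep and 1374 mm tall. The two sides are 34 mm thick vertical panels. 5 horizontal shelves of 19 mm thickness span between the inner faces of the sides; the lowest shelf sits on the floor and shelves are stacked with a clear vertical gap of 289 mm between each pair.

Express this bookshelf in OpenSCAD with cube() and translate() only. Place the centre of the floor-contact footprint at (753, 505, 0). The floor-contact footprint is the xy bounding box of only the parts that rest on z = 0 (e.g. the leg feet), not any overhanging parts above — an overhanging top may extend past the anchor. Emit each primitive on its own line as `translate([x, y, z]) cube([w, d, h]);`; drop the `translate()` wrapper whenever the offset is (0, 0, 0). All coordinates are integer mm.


translate([293, 310, 0]) cube([34, 390, 1374]);
translate([1179, 310, 0]) cube([34, 390, 1374]);
translate([327, 310, 0]) cube([852, 390, 19]);
translate([327, 310, 308]) cube([852, 390, 19]);
translate([327, 310, 616]) cube([852, 390, 19]);
translate([327, 310, 924]) cube([852, 390, 19]);
translate([327, 310, 1232]) cube([852, 390, 19]);


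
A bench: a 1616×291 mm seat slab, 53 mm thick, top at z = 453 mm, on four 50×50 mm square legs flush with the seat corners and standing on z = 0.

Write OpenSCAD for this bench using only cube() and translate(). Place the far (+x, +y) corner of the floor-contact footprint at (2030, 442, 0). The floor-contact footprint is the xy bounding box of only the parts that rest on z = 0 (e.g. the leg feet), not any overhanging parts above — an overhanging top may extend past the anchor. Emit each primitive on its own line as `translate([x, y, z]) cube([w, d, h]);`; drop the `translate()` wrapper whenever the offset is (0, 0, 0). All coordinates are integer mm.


translate([414, 151, 400]) cube([1616, 291, 53]);
translate([414, 151, 0]) cube([50, 50, 400]);
translate([414, 392, 0]) cube([50, 50, 400]);
translate([1980, 151, 0]) cube([50, 50, 400]);
translate([1980, 392, 0]) cube([50, 50, 400]);


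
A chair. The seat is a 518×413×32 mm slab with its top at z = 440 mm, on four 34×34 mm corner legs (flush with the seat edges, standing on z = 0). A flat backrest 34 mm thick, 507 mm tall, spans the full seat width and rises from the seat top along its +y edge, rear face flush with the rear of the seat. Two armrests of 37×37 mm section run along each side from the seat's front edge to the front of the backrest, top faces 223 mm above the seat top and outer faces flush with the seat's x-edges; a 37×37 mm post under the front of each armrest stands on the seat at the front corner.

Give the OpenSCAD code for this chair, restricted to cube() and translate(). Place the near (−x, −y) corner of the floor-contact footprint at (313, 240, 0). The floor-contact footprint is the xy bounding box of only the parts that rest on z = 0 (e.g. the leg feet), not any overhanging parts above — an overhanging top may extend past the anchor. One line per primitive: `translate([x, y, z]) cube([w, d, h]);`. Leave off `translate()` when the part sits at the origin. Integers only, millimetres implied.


translate([313, 240, 408]) cube([518, 413, 32]);
translate([313, 240, 0]) cube([34, 34, 408]);
translate([797, 240, 0]) cube([34, 34, 408]);
translate([313, 619, 0]) cube([34, 34, 408]);
translate([797, 619, 0]) cube([34, 34, 408]);
translate([313, 619, 440]) cube([518, 34, 507]);
translate([313, 240, 626]) cube([37, 379, 37]);
translate([794, 240, 626]) cube([37, 379, 37]);
translate([313, 240, 440]) cube([37, 37, 186]);
translate([794, 240, 440]) cube([37, 37, 186]);


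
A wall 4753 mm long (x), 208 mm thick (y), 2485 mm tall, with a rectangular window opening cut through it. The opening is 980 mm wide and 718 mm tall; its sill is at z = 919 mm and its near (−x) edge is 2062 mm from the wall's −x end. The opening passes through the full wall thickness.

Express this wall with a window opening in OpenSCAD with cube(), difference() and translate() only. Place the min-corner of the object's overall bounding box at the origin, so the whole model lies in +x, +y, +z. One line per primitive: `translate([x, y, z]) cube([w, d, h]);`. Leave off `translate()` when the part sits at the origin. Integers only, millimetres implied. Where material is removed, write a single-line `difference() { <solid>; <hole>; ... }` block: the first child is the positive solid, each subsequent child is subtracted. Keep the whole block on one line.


difference() { cube([4753, 208, 2485]); translate([2062, 0, 919]) cube([980, 208, 718]); }


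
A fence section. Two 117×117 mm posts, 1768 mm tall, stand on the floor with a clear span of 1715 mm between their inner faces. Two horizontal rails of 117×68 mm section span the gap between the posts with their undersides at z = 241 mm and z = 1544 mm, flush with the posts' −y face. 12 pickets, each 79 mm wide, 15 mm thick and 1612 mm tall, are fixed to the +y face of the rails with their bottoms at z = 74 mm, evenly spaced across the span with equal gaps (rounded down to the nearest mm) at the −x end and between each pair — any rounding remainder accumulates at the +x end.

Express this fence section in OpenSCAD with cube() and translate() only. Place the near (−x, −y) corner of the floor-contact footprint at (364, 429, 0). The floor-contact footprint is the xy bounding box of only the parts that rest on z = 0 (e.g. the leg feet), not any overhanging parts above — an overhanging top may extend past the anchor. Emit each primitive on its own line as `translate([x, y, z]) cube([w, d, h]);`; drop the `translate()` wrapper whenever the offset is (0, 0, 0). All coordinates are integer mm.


translate([364, 429, 0]) cube([117, 117, 1768]);
translate([2196, 429, 0]) cube([117, 117, 1768]);
translate([481, 429, 241]) cube([1715, 117, 68]);
translate([481, 429, 1544]) cube([1715, 117, 68]);
translate([540, 546, 74]) cube([79, 15, 1612]);
translate([678, 546, 74]) cube([79, 15, 1612]);
translate([816, 546, 74]) cube([79, 15, 1612]);
translate([954, 546, 74]) cube([79, 15, 1612]);
translate([1092, 546, 74]) cube([79, 15, 1612]);
translate([1230, 546, 74]) cube([79, 15, 1612]);
translate([1368, 546, 74]) cube([79, 15, 1612]);
translate([1506, 546, 74]) cube([79, 15, 1612]);
translate([1644, 546, 74]) cube([79, 15, 1612]);
translate([1782, 546, 74]) cube([79, 15, 1612]);
translate([1920, 546, 74]) cube([79, 15, 1612]);
translate([2058, 546, 74]) cube([79, 15, 1612]);


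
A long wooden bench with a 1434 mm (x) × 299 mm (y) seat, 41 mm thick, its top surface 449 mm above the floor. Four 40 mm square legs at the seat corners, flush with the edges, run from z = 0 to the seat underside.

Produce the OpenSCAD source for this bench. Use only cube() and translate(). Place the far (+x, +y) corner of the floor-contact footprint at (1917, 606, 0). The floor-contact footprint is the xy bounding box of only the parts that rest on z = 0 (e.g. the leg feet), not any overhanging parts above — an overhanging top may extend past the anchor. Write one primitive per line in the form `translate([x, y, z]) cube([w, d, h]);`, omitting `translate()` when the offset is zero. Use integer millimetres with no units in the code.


translate([483, 307, 408]) cube([1434, 299, 41]);
translate([483, 307, 0]) cube([40, 40, 408]);
translate([483, 566, 0]) cube([40, 40, 408]);
translate([1877, 307, 0]) cube([40, 40, 408]);
translate([1877, 566, 0]) cube([40, 40, 408]);


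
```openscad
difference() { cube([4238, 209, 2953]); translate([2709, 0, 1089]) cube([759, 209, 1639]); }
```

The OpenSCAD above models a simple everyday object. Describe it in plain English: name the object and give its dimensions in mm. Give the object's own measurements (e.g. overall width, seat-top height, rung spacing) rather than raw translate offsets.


A wall 4238 mm long (x), 209 mm thick (y), 2953 mm tall, with a rectangular window opening cut through it. The opening is 759 mm wide and 1639 mm tall; its sill is at z = 1089 mm and its near (−x) edge is 2709 mm from the wall's −x end. The opening passes through the full wall thickness.


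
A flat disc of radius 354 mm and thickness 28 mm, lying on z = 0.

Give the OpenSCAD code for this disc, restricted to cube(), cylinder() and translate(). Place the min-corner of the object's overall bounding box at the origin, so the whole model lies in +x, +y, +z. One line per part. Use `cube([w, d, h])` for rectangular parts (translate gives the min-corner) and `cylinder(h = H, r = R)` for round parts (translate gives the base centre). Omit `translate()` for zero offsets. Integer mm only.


translate([354, 354, 0]) cylinder(h = 28, r = 354);


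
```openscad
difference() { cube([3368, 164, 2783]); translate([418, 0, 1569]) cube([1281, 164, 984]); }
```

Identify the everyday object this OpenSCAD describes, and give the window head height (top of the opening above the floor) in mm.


A wall with a window opening. The window head height is 2553 mm.

A wall with a rectangular opening subtracted — a window. Sill at z = 1569, opening 984 mm tall, so the head is at 1569 + 984 = 2553 mm.


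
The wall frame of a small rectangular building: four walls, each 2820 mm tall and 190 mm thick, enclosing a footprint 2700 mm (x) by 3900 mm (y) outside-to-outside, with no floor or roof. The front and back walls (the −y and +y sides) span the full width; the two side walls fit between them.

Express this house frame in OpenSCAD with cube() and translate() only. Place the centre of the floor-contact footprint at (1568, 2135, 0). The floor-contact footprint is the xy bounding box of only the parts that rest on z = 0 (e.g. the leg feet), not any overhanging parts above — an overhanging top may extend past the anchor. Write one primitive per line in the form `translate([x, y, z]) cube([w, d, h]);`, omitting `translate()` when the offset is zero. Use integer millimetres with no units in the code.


translate([218, 185, 0]) cube([2700, 190, 2820]);
translate([218, 3895, 0]) cube([2700, 190, 2820]);
translate([218, 375, 0]) cube([190, 3520, 2820]);
translate([2728, 375, 0]) cube([190, 3520, 2820]);


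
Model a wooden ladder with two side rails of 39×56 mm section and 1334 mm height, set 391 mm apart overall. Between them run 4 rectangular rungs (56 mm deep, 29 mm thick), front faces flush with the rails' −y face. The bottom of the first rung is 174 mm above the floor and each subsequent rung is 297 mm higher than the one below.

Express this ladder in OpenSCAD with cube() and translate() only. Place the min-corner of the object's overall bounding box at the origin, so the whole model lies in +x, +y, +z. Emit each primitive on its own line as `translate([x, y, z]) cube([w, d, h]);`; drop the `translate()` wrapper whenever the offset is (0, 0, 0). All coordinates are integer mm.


// rung span = 391 - 2*39 = 313
// rung[k] z = 174 + k*297
cube([39, 56, 1334]);
translate([352, 0, 0]) cube([39, 56, 1334]);
translate([39, 0, 174]) cube([313, 56, 29]);
translate([39, 0, 471]) cube([313, 56, 29]);
translate([39, 0, 768]) cube([313, 56, 29]);
translate([39, 0, 1065]) cube([313, 56, 29]);


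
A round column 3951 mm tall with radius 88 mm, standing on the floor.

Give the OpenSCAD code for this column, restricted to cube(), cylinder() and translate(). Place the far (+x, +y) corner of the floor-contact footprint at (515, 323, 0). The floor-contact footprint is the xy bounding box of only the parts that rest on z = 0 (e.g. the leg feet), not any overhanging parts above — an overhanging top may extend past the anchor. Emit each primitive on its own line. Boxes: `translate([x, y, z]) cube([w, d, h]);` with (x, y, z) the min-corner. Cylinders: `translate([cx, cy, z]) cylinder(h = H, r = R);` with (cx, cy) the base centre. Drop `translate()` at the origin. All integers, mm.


translate([427, 235, 0]) cylinder(h = 3951, r = 88);


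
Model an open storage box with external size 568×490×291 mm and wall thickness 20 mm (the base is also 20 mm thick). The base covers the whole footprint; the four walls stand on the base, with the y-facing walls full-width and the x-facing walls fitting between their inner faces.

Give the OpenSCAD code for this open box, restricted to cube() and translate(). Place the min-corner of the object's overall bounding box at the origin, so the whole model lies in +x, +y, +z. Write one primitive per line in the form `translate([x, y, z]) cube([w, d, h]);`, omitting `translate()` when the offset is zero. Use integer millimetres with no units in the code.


cube([568, 490, 20]);
translate([0, 0, 20]) cube([568, 20, 271]);
translate([0, 470, 20]) cube([568, 20, 271]);
translate([0, 20, 20]) cube([20, 450, 271]);
translate([548, 20, 20]) cube([20, 450, 271]);


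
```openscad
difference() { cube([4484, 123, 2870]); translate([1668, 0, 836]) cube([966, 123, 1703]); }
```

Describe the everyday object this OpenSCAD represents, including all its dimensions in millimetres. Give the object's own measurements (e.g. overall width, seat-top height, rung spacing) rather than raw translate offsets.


A wall 4484 mm long (x), 123 mm thick (y), 2870 mm tall, with a rectangular window opening cut through it. The opening is 966 mm wide and 1703 mm tall; its sill is at z = 836 mm and its near (−x) edge is 1668 mm from the wall's −x end. The opening passes through the full wall thickness.


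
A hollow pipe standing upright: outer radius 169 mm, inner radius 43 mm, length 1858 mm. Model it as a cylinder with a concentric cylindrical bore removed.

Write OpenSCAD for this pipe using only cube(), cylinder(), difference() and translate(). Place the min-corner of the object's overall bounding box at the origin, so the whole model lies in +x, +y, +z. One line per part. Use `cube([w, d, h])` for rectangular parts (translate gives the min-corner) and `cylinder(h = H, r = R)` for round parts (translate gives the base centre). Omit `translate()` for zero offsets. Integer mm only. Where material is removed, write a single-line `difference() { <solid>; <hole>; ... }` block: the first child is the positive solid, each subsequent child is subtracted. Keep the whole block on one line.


difference() { translate([169, 169, 0]) cylinder(h = 1858, r = 169); translate([169, 169, 0]) cylinder(h = 1858, r = 43); }


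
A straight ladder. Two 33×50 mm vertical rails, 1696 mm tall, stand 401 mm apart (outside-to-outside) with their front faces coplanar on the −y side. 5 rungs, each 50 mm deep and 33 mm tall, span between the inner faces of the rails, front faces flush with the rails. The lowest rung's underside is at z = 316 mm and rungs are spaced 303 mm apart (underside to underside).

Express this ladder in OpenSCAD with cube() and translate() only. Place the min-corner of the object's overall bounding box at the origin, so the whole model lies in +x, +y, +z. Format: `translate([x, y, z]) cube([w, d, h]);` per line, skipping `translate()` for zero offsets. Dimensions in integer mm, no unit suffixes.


cube([33, 50, 1696]);
translate([368, 0, 0]) cube([33, 50, 1696]);
translate([33, 0, 316]) cube([335, 50, 33]);
translate([33, 0, 619]) cube([335, 50, 33]);
translate([33, 0, 922]) cube([335, 50, 33]);
translate([33, 0, 1225]) cube([335, 50, 33]);
translate([33, 0, 1528]) cube([335, 50, 33]);


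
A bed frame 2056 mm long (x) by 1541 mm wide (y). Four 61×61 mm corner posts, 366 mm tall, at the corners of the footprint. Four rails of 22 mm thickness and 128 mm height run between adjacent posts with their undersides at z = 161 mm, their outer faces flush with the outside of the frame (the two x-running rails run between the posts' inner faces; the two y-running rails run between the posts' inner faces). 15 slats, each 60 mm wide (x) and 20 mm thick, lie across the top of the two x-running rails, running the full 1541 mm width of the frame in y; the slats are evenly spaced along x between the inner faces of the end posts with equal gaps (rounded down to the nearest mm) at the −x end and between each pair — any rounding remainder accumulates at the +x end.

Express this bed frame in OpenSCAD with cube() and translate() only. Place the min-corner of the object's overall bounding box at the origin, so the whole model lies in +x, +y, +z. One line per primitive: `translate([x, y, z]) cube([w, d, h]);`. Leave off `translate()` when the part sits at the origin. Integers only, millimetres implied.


cube([61, 61, 366]);
translate([0, 1480, 0]) cube([61, 61, 366]);
translate([1995, 0, 0]) cube([61, 61, 366]);
translate([1995, 1480, 0]) cube([61, 61, 366]);
translate([61, 0, 161]) cube([1934, 22, 128]);
translate([61, 1519, 161]) cube([1934, 22, 128]);
translate([0, 61, 161]) cube([22, 1419, 128]);
translate([2034, 61, 161]) cube([22, 1419, 128]);
translate([125, 0, 289]) cube([60, 1541, 20]);
translate([249, 0, 289]) cube([60, 1541, 20]);
translate([373, 0, 289]) cube([60, 1541, 20]);
translate([497, 0, 289]) cube([60, 1541, 20]);
translate([621, 0, 289]) cube([60, 1541, 20]);
translate([745, 0, 289]) cube([60, 1541, 20]);
translate([869, 0, 289]) cube([60, 1541, 20]);
translate([993, 0, 289]) cube([60, 1541, 20]);
translate([1117, 0, 289]) cube([60, 1541, 20]);
translate([1241, 0, 289]) cube([60, 1541, 20]);
translate([1365, 0, 289]) cube([60, 1541, 20]);
translate([1489, 0, 289]) cube([60, 1541, 20]);
translate([1613, 0, 289]) cube([60, 1541, 20]);
translate([1737, 0, 289]) cube([60, 1541, 20]);
translate([1861, 0, 289]) cube([60, 1541, 20]);


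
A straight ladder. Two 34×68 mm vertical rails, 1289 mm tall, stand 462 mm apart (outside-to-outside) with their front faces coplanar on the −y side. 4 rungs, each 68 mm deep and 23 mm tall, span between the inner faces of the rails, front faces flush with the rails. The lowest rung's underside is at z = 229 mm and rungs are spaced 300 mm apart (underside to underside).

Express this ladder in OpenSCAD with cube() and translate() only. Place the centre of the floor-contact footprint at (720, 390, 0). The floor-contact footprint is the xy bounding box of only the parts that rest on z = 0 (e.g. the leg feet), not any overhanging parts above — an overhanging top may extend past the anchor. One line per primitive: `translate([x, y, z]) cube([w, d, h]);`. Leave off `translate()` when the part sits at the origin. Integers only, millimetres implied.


translate([489, 356, 0]) cube([34, 68, 1289]);
translate([917, 356, 0]) cube([34, 68, 1289]);
translate([523, 356, 229]) cube([394, 68, 23]);
translate([523, 356, 529]) cube([394, 68, 23]);
translate([523, 356, 829]) cube([394, 68, 23]);
translate([523, 356, 1129]) cube([394, 68, 23]);


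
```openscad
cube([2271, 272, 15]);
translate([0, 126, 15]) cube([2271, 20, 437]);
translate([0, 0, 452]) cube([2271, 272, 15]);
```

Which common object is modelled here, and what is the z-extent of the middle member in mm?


An I-beam. The web height is 437 mm.

Two wide flanges with a thin centred web — an I-beam. Overall 467 mm minus two 15 mm flanges gives a web of 467 − 2·15 = 437 mm.


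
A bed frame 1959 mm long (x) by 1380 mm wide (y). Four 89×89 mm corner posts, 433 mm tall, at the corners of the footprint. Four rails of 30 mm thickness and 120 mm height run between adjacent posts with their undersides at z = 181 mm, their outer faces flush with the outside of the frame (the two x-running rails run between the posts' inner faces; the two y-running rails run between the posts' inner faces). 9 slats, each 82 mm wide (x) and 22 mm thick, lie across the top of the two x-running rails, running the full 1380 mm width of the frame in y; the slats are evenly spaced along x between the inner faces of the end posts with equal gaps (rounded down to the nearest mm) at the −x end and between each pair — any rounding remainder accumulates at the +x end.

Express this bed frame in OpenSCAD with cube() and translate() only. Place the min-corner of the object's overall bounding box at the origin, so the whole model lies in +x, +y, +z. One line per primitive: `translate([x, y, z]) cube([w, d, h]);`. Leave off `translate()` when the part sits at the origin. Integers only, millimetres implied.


cube([89, 89, 433]);
translate([0, 1291, 0]) cube([89, 89, 433]);
translate([1870, 0, 0]) cube([89, 89, 433]);
translate([1870, 1291, 0]) cube([89, 89, 433]);
translate([89, 0, 181]) cube([1781, 30, 120]);
translate([89, 1350, 181]) cube([1781, 30, 120]);
translate([0, 89, 181]) cube([30, 1202, 120]);
translate([1929, 89, 181]) cube([30, 1202, 120]);
translate([193, 0, 301]) cube([82, 1380, 22]);
translate([379, 0, 301]) cube([82, 1380, 22]);
translate([565, 0, 301]) cube([82, 1380, 22]);
translate([751, 0, 301]) cube([82, 1380, 22]);
translate([937, 0, 301]) cube([82, 1380, 22]);
translate([1123, 0, 301]) cube([82, 1380, 22]);
translate([1309, 0, 301]) cube([82, 1380, 22]);
translate([1495, 0, 301]) cube([82, 1380, 22]);
translate([1681, 0, 301]) cube([82, 1380, 22]);


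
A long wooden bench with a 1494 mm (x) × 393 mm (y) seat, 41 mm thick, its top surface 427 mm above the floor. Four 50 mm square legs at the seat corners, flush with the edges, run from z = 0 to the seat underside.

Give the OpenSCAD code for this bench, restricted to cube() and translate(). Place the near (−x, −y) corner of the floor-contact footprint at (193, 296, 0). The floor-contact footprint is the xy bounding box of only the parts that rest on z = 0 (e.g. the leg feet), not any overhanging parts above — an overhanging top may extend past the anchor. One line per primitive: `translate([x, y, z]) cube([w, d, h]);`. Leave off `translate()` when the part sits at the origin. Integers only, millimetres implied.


translate([193, 296, 386]) cube([1494, 393, 41]);
translate([193, 296, 0]) cube([50, 50, 386]);
translate([193, 639, 0]) cube([50, 50, 386]);
translate([1637, 296, 0]) cube([50, 50, 386]);
translate([1637, 639, 0]) cube([50, 50, 386]);


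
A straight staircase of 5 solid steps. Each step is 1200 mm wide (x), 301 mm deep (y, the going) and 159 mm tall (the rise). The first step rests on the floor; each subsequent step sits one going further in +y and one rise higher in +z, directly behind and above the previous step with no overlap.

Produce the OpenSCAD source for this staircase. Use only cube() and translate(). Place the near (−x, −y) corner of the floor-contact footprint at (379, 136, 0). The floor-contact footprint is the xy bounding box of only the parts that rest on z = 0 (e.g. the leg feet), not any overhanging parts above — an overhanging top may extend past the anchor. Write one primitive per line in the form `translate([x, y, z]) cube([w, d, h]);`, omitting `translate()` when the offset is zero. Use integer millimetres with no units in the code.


translate([379, 136, 0]) cube([1200, 301, 159]);
translate([379, 437, 159]) cube([1200, 301, 159]);
translate([379, 738, 318]) cube([1200, 301, 159]);
translate([379, 1039, 477]) cube([1200, 301, 159]);
translate([379, 1340, 636]) cube([1200, 301, 159]);


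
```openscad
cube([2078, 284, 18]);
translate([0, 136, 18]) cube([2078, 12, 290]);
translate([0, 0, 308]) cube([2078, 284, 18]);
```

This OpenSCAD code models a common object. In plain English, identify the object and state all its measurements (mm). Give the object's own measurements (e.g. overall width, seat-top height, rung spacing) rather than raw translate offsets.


An I-beam lying along x, 2078 mm long. Overall section height 326 mm. Two flanges 284 mm wide (y) and 18 mm thick, one on the floor and one at the top; a web 12 mm thick runs between them, centred on the flange width.


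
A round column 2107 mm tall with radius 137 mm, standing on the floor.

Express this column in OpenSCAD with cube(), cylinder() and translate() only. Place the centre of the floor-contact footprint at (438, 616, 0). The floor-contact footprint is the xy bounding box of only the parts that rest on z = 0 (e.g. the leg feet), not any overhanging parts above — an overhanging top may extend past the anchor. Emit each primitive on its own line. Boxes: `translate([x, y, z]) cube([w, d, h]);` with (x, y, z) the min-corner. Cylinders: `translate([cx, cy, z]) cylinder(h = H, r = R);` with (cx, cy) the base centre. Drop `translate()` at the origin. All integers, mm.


translate([438, 616, 0]) cylinder(h = 2107, r = 137);


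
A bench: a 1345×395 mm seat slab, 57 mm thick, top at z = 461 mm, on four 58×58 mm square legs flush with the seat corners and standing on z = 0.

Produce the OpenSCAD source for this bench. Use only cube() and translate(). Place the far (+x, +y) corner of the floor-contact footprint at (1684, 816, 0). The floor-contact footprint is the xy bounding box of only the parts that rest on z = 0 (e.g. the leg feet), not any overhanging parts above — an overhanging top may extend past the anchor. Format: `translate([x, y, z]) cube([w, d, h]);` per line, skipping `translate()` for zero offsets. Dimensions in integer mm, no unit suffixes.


// leg_h = 461 − 57 = 404
translate([339, 421, 404]) cube([1345, 395, 57]);
translate([339, 421, 0]) cube([58, 58, 404]);
translate([339, 758, 0]) cube([58, 58, 404]);
translate([1626, 421, 0]) cube([58, 58, 404]);
translate([1626, 758, 0]) cube([58, 58, 404]);


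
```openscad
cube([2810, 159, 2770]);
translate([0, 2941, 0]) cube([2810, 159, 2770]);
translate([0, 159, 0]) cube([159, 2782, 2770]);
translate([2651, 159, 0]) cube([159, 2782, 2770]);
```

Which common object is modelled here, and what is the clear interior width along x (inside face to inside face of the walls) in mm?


A house (or room) frame. The interior width is 2492 mm.

Four 2770 mm walls enclosing a rectangle with no floor or roof — a room or house frame. Outside width is 2810 mm and wall thickness is 159 mm, so the interior width is 2810 − 2 × 159 = 2492 mm.


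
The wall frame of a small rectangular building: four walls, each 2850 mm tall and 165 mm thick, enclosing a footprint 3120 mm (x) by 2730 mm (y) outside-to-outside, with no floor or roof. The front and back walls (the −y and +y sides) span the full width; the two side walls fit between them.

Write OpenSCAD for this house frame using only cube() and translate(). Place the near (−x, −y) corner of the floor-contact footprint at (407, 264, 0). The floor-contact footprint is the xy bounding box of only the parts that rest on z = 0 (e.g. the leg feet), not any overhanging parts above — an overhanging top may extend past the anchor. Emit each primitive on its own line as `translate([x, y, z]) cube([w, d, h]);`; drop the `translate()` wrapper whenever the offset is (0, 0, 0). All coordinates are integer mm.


translate([407, 264, 0]) cube([3120, 165, 2850]);
translate([407, 2829, 0]) cube([3120, 165, 2850]);
translate([407, 429, 0]) cube([165, 2400, 2850]);
translate([3362, 429, 0]) cube([165, 2400, 2850]);
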